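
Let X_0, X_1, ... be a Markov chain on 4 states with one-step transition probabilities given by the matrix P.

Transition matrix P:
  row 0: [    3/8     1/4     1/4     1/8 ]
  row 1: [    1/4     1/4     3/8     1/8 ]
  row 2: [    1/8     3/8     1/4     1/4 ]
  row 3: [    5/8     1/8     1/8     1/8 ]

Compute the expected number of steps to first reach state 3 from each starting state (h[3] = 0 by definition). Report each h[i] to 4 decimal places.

First-step conditioning: h[3] = 0; for i ≠ 3, h[i] = 1 + Σ_k P[i][k]·h[k].
  h[0] = 1 + 3/8·h[0] + 1/4·h[1] + 1/4·h[2]
  h[1] = 1 + 1/4·h[0] + 1/4·h[1] + 3/8·h[2]
  h[2] = 1 + 1/8·h[0] + 3/8·h[1] + 1/4·h[2]
Solving the 3×3 linear system over states ≠ 3 gives exactly h = [56/9, 496/81, 440/81, 0] (h[3] = 0 is the target).

h = [6.2222, 6.1235, 5.4321, 0.0000]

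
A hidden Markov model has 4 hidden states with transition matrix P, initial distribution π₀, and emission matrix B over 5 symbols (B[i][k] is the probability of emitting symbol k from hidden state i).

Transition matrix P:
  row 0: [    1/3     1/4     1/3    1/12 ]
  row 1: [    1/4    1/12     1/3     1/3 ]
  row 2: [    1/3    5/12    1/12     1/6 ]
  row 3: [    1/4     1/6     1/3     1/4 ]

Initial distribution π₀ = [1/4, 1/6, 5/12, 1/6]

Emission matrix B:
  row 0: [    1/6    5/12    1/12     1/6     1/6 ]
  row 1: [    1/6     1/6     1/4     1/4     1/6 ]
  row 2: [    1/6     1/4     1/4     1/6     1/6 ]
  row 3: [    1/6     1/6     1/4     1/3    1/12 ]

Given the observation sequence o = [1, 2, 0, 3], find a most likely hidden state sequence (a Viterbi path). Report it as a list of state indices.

path = [0, 2, 1, 3]

t=0: δ = [1.042e-01, 2.778e-02, 1.042e-01, 2.778e-02]  (obs o_0=1)
t=1: δ = [2.894e-03, 1.085e-02, 8.681e-03, 4.340e-03]  ψ = [0, 2, 0, 2]  (obs o_1=2)
t=2: δ = [4.823e-04, 6.028e-04, 6.028e-04, 6.028e-04]  ψ = [2, 2, 1, 1]  (obs o_2=0)
t=3: δ = [3.349e-05, 6.279e-05, 3.349e-05, 6.698e-05]  ψ = [2, 2, 1, 1]  (obs o_3=3)
backtrack: best end state = 3; path = [0, 2, 1, 3]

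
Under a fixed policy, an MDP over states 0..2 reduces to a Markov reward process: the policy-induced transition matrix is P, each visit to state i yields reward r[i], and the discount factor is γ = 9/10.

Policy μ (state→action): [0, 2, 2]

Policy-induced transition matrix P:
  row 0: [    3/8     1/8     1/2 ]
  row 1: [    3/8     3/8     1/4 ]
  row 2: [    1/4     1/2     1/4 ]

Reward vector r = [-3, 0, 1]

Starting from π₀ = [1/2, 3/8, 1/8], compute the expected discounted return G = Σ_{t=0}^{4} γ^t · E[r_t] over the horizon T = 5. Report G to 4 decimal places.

t=0: π = [0.5000, 0.3750, 0.1250], E[r] = -1.3750, γ^t·E[r] = -1.375000, running G = -1.375000
t=1: π = [0.3594, 0.2656, 0.3750], E[r] = -0.7031, γ^t·E[r] = -0.632813, running G = -2.007813
t=2: π = [0.3281, 0.3320, 0.3398], E[r] = -0.6445, γ^t·E[r] = -0.522070, running G = -2.529883
t=3: π = [0.3325, 0.3354, 0.3320], E[r] = -0.6655, γ^t·E[r] = -0.485169, running G = -3.015052
t=4: π = [0.3335, 0.3334, 0.3331], E[r] = -0.6674, γ^t·E[r] = -0.437854, running G = -3.452906

G = -3.4529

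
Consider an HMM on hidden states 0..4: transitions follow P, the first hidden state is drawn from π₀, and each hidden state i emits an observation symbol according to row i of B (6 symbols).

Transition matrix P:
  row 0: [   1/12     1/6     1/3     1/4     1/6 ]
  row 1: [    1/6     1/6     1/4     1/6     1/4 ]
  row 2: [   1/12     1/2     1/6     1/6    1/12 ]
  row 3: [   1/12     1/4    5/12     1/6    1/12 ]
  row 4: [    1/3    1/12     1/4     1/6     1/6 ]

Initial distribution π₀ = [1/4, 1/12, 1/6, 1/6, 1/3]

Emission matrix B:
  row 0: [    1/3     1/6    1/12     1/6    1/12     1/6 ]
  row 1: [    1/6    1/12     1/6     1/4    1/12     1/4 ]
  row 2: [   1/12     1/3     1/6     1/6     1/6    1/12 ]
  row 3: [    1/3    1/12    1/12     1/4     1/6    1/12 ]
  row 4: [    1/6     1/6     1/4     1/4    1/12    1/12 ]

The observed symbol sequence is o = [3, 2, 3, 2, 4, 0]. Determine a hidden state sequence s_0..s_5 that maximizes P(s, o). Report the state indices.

t=0: δ = [4.167e-02, 2.083e-02, 2.778e-02, 4.167e-02, 8.333e-02]  (obs o_0=3)
t=1: δ = [2.315e-03, 2.315e-03, 3.472e-03, 1.157e-03, 3.472e-03]  ψ = [4, 2, 4, 4, 4]  (obs o_1=2)
t=2: δ = [1.929e-04, 4.340e-04, 1.447e-04, 1.447e-04, 1.447e-04]  ψ = [4, 2, 4, 0, 1]  (obs o_2=3)
t=3: δ = [6.028e-06, 1.206e-05, 1.808e-05, 6.028e-06, 2.713e-05]  ψ = [1, 1, 1, 1, 1]  (obs o_3=2)
t=4: δ = [7.535e-07, 7.535e-07, 1.130e-06, 7.535e-07, 3.768e-07]  ψ = [4, 2, 4, 4, 4]  (obs o_4=4)
t=5: δ = [4.186e-08, 9.419e-08, 2.616e-08, 6.279e-08, 3.140e-08]  ψ = [1, 2, 3, 0, 1]  (obs o_5=0)
backtrack: best end state = 1; path = [4, 2, 1, 4, 2, 1]

path = [4, 2, 1, 4, 2, 1]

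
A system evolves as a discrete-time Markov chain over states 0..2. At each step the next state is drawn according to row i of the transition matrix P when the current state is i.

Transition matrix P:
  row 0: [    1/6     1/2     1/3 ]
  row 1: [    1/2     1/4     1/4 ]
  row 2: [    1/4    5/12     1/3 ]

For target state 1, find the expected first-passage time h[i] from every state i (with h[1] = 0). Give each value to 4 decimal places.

h = [2.1176, 0.0000, 2.2941]

First-step conditioning: h[1] = 0; for i ≠ 1, h[i] = 1 + Σ_k P[i][k]·h[k].
  h[0] = 1 + 1/6·h[0] + 1/3·h[2]
  h[2] = 1 + 1/4·h[0] + 1/3·h[2]
Solving the 2×2 linear system over states ≠ 1 gives exactly h = [36/17, 0, 39/17] (h[1] = 0 is the target).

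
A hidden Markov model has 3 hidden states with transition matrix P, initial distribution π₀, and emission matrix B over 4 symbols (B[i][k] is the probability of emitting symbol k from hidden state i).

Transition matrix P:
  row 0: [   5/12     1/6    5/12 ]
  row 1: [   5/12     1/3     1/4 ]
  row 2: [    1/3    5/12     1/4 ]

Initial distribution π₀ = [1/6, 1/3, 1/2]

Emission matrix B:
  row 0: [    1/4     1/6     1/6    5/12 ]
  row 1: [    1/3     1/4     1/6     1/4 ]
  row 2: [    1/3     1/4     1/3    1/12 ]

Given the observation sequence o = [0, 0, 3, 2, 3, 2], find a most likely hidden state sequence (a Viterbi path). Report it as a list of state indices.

t=0: δ = [4.167e-02, 1.111e-01, 1.667e-01]  (obs o_0=0)
t=1: δ = [1.389e-02, 2.315e-02, 1.389e-02]  ψ = [2, 2, 2]  (obs o_1=0)
t=2: δ = [4.019e-03, 1.929e-03, 4.823e-04]  ψ = [1, 1, 0]  (obs o_2=3)
t=3: δ = [2.791e-04, 1.116e-04, 5.582e-04]  ψ = [0, 0, 0]  (obs o_3=2)
t=4: δ = [7.752e-05, 5.814e-05, 1.163e-05]  ψ = [2, 2, 2]  (obs o_4=3)
t=5: δ = [5.384e-06, 3.230e-06, 1.077e-05]  ψ = [0, 1, 0]  (obs o_5=2)
backtrack: best end state = 2; path = [2, 1, 0, 2, 0, 2]

path = [2, 1, 0, 2, 0, 2]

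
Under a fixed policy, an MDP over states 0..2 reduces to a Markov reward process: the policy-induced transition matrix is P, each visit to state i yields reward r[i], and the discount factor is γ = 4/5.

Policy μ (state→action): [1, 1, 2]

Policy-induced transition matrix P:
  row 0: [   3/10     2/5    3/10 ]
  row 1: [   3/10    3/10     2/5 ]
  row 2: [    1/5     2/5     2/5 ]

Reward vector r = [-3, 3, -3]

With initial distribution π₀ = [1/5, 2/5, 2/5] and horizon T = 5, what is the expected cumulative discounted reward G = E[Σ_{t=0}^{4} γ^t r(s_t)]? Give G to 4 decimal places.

G = -2.5484

t=0: π = [0.2000, 0.4000, 0.4000], E[r] = -0.6000, γ^t·E[r] = -0.600000, running G = -0.600000
t=1: π = [0.2600, 0.3600, 0.3800], E[r] = -0.8400, γ^t·E[r] = -0.672000, running G = -1.272000
t=2: π = [0.2620, 0.3640, 0.3740], E[r] = -0.8160, γ^t·E[r] = -0.522240, running G = -1.794240
t=3: π = [0.2626, 0.3636, 0.3738], E[r] = -0.8184, γ^t·E[r] = -0.419021, running G = -2.213261
t=4: π = [0.2626, 0.3636, 0.3737], E[r] = -0.8182, γ^t·E[r] = -0.335118, running G = -2.548379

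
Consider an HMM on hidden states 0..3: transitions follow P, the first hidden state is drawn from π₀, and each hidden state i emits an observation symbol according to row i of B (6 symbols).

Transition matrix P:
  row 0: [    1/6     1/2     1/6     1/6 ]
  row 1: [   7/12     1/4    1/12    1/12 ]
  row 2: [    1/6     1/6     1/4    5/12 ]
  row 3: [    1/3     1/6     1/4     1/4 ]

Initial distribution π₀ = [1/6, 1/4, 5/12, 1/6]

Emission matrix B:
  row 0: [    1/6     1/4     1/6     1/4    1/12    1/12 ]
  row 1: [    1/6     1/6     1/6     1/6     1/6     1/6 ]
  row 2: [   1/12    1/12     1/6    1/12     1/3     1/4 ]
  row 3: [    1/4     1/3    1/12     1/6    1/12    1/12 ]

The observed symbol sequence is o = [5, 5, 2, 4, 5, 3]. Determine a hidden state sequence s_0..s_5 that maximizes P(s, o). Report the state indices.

path = [2, 1, 0, 1, 1, 0]

t=0: δ = [1.389e-02, 4.167e-02, 1.042e-01, 1.389e-02]  (obs o_0=5)
t=1: δ = [2.025e-03, 2.894e-03, 6.510e-03, 3.617e-03]  ψ = [1, 2, 2, 2]  (obs o_1=5)
t=2: δ = [2.813e-04, 1.808e-04, 2.713e-04, 2.261e-04]  ψ = [1, 2, 2, 2]  (obs o_2=2)
t=3: δ = [8.791e-06, 2.344e-05, 2.261e-05, 9.419e-06]  ψ = [1, 0, 2, 2]  (obs o_3=4)
t=4: δ = [1.140e-06, 9.768e-07, 1.413e-06, 7.849e-07]  ψ = [1, 1, 2, 2]  (obs o_4=5)
t=5: δ = [1.424e-07, 9.497e-08, 2.943e-08, 9.811e-08]  ψ = [1, 0, 2, 2]  (obs o_5=3)
backtrack: best end state = 0; path = [2, 1, 0, 1, 1, 0]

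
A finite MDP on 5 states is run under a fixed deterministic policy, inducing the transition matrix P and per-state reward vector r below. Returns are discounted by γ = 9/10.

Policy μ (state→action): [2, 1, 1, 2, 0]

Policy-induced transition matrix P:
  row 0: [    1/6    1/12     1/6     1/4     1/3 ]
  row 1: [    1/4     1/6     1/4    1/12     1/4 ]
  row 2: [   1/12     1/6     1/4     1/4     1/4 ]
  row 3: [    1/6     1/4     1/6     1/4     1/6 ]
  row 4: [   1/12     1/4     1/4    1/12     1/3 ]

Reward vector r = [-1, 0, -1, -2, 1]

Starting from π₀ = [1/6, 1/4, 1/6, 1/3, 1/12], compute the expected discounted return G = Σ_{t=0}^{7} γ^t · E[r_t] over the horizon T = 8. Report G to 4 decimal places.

G = -3.0718

t=0: π = [0.1667, 0.2500, 0.1667, 0.3333, 0.0833], E[r] = -0.9167, γ^t·E[r] = -0.916667, running G = -0.916667
t=1: π = [0.1667, 0.1875, 0.2083, 0.1944, 0.2431], E[r] = -0.5208, γ^t·E[r] = -0.468750, running G = -1.385417
t=2: π = [0.1447, 0.1892, 0.2199, 0.1782, 0.2679], E[r] = -0.4531, γ^t·E[r] = -0.367031, running G = -1.752448
t=3: π = [0.1418, 0.1918, 0.2231, 0.1738, 0.2695], E[r] = -0.4429, γ^t·E[r] = -0.322910, running G = -2.075358
t=4: π = [0.1416, 0.1918, 0.2237, 0.1731, 0.2698], E[r] = -0.4417, γ^t·E[r] = -0.289820, running G = -2.365178
t=5: π = [0.1415, 0.1918, 0.2238, 0.1731, 0.2699], E[r] = -0.4416, γ^t·E[r] = -0.260749, running G = -2.625927
t=6: π = [0.1415, 0.1918, 0.2238, 0.1731, 0.2699], E[r] = -0.4416, γ^t·E[r] = -0.234663, running G = -2.860590
t=7: π = [0.1415, 0.1918, 0.2238, 0.1731, 0.2699], E[r] = -0.4416, γ^t·E[r] = -0.211195, running G = -3.071785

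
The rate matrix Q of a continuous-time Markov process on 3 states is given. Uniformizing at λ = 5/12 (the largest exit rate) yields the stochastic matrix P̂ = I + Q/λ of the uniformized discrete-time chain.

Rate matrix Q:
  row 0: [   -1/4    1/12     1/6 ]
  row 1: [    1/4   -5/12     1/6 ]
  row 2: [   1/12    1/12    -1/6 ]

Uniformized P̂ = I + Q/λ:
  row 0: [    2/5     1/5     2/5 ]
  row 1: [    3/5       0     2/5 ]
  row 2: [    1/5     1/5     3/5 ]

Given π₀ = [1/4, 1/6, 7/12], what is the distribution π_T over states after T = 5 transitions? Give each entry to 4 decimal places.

t=0: π = [0.2500, 0.1667, 0.5833]
t=1: π = [0.3167, 0.1667, 0.5167]
t=2: π = [0.3300, 0.1667, 0.5033]
t=3: π = [0.3327, 0.1667, 0.5007]
t=4: π = [0.3332, 0.1667, 0.5001]
t=5: π = [0.3333, 0.1667, 0.5000]

π = [0.3333, 0.1667, 0.5000]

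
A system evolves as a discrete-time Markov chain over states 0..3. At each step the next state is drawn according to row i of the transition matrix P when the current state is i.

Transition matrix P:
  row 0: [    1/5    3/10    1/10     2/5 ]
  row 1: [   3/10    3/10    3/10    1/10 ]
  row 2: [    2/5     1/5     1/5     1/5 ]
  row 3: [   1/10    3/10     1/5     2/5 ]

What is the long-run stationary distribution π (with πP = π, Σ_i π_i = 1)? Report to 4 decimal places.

π = [0.2412, 0.2796, 0.2038, 0.2753]

Balance equations π_j = Σ_i π_i·P[i][j]:
  π_0 = 1/5·π_0 + 3/10·π_1 + 2/5·π_2 + 1/10·π_3
  π_1 = 3/10·π_0 + 3/10·π_1 + 1/5·π_2 + 3/10·π_3
  π_2 = 1/10·π_0 + 3/10·π_1 + 1/5·π_2 + 1/5·π_3
  normalize: π_0 + π_1 + π_2 + π_3 = 1
Solving the linear system gives exactly π = [226/937, 262/937, 191/937, 258/937].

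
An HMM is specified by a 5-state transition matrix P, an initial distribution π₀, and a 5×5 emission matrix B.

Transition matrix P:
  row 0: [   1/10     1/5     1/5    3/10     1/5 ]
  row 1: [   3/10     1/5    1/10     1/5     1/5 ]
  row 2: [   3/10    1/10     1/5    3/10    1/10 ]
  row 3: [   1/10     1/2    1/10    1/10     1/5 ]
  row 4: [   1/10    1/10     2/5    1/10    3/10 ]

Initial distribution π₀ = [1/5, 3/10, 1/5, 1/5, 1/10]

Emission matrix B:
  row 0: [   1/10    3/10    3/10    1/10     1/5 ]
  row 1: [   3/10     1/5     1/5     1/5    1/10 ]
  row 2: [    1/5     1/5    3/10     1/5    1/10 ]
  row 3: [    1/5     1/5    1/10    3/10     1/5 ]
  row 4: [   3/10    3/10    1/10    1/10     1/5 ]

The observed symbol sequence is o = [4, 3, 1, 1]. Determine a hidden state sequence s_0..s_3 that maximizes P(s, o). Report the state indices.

path = [0, 3, 1, 0]

t=0: δ = [4.000e-02, 3.000e-02, 2.000e-02, 4.000e-02, 2.000e-02]  (obs o_0=4)
t=1: δ = [9.000e-04, 4.000e-03, 1.600e-03, 3.600e-03, 8.000e-04]  ψ = [1, 3, 0, 0, 0]  (obs o_1=3)
t=2: δ = [3.600e-04, 3.600e-04, 8.000e-05, 1.600e-04, 2.400e-04]  ψ = [1, 3, 1, 1, 1]  (obs o_2=1)
t=3: δ = [3.240e-05, 1.600e-05, 1.920e-05, 2.160e-05, 2.160e-05]  ψ = [1, 3, 4, 0, 0]  (obs o_3=1)
backtrack: best end state = 0; path = [0, 3, 1, 0]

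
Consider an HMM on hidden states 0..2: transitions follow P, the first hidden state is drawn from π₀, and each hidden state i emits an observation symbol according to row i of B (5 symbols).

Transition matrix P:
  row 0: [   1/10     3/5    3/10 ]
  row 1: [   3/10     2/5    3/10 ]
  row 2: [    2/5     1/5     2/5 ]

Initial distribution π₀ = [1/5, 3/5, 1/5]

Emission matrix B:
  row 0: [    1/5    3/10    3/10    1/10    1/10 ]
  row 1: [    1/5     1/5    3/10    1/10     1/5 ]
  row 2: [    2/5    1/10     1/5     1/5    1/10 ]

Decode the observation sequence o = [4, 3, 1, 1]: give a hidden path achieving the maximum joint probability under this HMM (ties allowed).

path = [1, 2, 0, 1]

t=0: δ = [2.000e-02, 1.200e-01, 2.000e-02]  (obs o_0=4)
t=1: δ = [3.600e-03, 4.800e-03, 7.200e-03]  ψ = [1, 1, 1]  (obs o_1=3)
t=2: δ = [8.640e-04, 4.320e-04, 2.880e-04]  ψ = [2, 0, 2]  (obs o_2=1)
t=3: δ = [3.888e-05, 1.037e-04, 2.592e-05]  ψ = [1, 0, 0]  (obs o_3=1)
backtrack: best end state = 1; path = [1, 2, 0, 1]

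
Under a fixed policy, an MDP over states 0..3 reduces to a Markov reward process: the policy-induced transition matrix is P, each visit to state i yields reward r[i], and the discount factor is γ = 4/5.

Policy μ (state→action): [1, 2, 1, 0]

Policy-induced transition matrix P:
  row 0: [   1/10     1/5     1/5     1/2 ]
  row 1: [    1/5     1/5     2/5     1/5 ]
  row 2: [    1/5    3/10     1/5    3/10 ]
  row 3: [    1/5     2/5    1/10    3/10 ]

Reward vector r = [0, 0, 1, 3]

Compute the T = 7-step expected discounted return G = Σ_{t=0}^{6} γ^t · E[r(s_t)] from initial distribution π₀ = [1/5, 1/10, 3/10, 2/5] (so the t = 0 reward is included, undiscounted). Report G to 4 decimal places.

t=0: π = [0.2000, 0.1000, 0.3000, 0.4000], E[r] = 1.5000, γ^t·E[r] = 1.500000, running G = 1.500000
t=1: π = [0.1800, 0.3100, 0.1800, 0.3300], E[r] = 1.1700, γ^t·E[r] = 0.936000, running G = 2.436000
t=2: π = [0.1820, 0.2840, 0.2290, 0.3050], E[r] = 1.1440, γ^t·E[r] = 0.732160, running G = 3.168160
t=3: π = [0.1818, 0.2839, 0.2263, 0.3080], E[r] = 1.1503, γ^t·E[r] = 0.588954, running G = 3.757114
t=4: π = [0.1818, 0.2842, 0.2260, 0.3080], E[r] = 1.1499, γ^t·E[r] = 0.470995, running G = 4.228109
t=5: π = [0.1818, 0.2842, 0.2260, 0.3079], E[r] = 1.1499, γ^t·E[r] = 0.376790, running G = 4.604899
t=6: π = [0.1818, 0.2842, 0.2260, 0.3079], E[r] = 1.1499, γ^t·E[r] = 0.301433, running G = 4.906332

G = 4.9063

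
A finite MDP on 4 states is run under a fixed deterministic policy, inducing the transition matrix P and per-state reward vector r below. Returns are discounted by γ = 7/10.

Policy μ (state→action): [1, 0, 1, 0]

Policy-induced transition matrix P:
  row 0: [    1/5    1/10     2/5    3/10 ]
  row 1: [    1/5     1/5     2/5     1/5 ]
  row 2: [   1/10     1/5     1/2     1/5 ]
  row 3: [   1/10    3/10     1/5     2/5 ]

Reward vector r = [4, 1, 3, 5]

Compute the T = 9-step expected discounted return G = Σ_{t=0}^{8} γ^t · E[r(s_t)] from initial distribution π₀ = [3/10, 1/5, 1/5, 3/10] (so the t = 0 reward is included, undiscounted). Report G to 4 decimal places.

G = 10.6962

t=0: π = [0.3000, 0.2000, 0.2000, 0.3000], E[r] = 3.5000, γ^t·E[r] = 3.500000, running G = 3.500000
t=1: π = [0.1500, 0.2000, 0.3600, 0.2900], E[r] = 3.3300, γ^t·E[r] = 2.331000, running G = 5.831000
t=2: π = [0.1350, 0.2140, 0.3780, 0.2730], E[r] = 3.2530, γ^t·E[r] = 1.593970, running G = 7.424970
t=3: π = [0.1349, 0.2138, 0.3832, 0.2681], E[r] = 3.2435, γ^t·E[r] = 1.112521, running G = 8.537491
t=4: π = [0.1349, 0.2133, 0.3847, 0.2671], E[r] = 3.2425, γ^t·E[r] = 0.778512, running G = 9.316003
t=5: π = [0.1348, 0.2132, 0.3850, 0.2669], E[r] = 3.2422, γ^t·E[r] = 0.544915, running G = 9.860917
t=6: π = [0.1348, 0.2132, 0.3851, 0.2669], E[r] = 3.2421, γ^t·E[r] = 0.381431, running G = 10.242349
t=7: π = [0.1348, 0.2132, 0.3851, 0.2669], E[r] = 3.2421, γ^t·E[r] = 0.267001, running G = 10.509349
t=8: π = [0.1348, 0.2132, 0.3851, 0.2669], E[r] = 3.2421, γ^t·E[r] = 0.186900, running G = 10.696250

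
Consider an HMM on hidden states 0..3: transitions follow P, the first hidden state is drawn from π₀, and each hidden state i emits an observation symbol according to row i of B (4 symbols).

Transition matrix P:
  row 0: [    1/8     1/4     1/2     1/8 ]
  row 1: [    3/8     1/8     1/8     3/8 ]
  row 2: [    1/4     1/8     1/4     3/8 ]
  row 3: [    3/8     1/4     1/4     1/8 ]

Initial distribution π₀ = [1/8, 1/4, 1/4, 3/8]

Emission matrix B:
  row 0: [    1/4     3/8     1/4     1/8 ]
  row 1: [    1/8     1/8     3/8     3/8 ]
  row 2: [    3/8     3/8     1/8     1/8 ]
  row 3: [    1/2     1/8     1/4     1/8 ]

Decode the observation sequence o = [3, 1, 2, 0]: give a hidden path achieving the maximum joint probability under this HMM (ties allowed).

path = [1, 0, 1, 3]

t=0: δ = [1.562e-02, 9.375e-02, 3.125e-02, 4.688e-02]  (obs o_0=3)
t=1: δ = [1.318e-02, 1.465e-03, 4.395e-03, 4.395e-03]  ψ = [1, 1, 1, 1]  (obs o_1=1)
t=2: δ = [4.120e-04, 1.236e-03, 8.240e-04, 4.120e-04]  ψ = [0, 0, 0, 0]  (obs o_2=2)
t=3: δ = [1.159e-04, 1.931e-05, 7.725e-05, 2.317e-04]  ψ = [1, 1, 0, 1]  (obs o_3=0)
backtrack: best end state = 3; path = [1, 0, 1, 3]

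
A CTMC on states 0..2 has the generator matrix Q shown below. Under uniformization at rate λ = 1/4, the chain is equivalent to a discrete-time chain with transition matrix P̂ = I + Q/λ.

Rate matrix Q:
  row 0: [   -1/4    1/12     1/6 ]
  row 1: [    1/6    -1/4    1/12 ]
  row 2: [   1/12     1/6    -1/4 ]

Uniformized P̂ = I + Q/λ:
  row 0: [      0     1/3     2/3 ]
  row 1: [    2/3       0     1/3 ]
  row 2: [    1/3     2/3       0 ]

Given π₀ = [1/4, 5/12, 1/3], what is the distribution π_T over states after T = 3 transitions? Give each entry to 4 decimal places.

t=0: π = [0.2500, 0.4167, 0.3333]
t=1: π = [0.3889, 0.3056, 0.3056]
t=2: π = [0.3056, 0.3333, 0.3611]
t=3: π = [0.3426, 0.3426, 0.3148]

π = [0.3426, 0.3426, 0.3148]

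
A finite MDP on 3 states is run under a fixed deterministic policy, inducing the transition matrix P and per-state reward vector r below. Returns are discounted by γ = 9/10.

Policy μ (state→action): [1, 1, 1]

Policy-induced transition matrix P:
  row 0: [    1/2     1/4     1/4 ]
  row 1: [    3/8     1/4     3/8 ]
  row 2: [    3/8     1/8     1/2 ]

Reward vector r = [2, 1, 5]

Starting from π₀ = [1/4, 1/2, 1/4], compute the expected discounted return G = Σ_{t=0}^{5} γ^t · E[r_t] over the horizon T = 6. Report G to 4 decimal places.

t=0: π = [0.2500, 0.5000, 0.2500], E[r] = 2.2500, γ^t·E[r] = 2.250000, running G = 2.250000
t=1: π = [0.4063, 0.2188, 0.3750], E[r] = 2.9063, γ^t·E[r] = 2.615625, running G = 4.865625
t=2: π = [0.4258, 0.2031, 0.3711], E[r] = 2.9102, γ^t·E[r] = 2.357227, running G = 7.222852
t=3: π = [0.4282, 0.2036, 0.3682], E[r] = 2.9009, γ^t·E[r] = 2.114741, running G = 9.337592
t=4: π = [0.4285, 0.2040, 0.3675], E[r] = 2.8985, γ^t·E[r] = 1.901705, running G = 11.239297
t=5: π = [0.4286, 0.2041, 0.3674], E[r] = 2.8980, γ^t·E[r] = 1.711269, running G = 12.950566

G = 12.9506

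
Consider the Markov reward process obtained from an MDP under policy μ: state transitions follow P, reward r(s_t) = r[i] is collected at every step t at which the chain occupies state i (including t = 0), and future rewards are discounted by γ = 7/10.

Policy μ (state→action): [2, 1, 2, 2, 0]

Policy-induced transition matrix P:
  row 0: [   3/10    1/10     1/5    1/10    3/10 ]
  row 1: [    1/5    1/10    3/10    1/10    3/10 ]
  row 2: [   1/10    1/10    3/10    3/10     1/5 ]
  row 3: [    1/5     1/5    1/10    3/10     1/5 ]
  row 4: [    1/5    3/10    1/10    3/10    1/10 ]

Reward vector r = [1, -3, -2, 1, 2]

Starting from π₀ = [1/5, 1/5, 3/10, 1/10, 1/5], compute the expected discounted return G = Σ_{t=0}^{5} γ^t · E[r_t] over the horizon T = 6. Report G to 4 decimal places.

t=0: π = [0.2000, 0.2000, 0.3000, 0.1000, 0.2000], E[r] = -0.5000, γ^t·E[r] = -0.500000, running G = -0.500000
t=1: π = [0.1900, 0.1500, 0.2200, 0.2200, 0.2200], E[r] = -0.0400, γ^t·E[r] = -0.028000, running G = -0.528000
t=2: π = [0.1970, 0.1660, 0.1930, 0.2320, 0.2120], E[r] = -0.0310, γ^t·E[r] = -0.015190, running G = -0.543190
t=3: π = [0.2004, 0.1656, 0.1915, 0.2274, 0.2151], E[r] = -0.0218, γ^t·E[r] = -0.007477, running G = -0.550667
t=4: π = [0.2009, 0.1658, 0.1915, 0.2268, 0.2151], E[r] = -0.0223, γ^t·E[r] = -0.005361, running G = -0.556029
t=5: π = [0.2009, 0.1657, 0.1915, 0.2267, 0.2152], E[r] = -0.0222, γ^t·E[r] = -0.003737, running G = -0.559766

G = -0.5598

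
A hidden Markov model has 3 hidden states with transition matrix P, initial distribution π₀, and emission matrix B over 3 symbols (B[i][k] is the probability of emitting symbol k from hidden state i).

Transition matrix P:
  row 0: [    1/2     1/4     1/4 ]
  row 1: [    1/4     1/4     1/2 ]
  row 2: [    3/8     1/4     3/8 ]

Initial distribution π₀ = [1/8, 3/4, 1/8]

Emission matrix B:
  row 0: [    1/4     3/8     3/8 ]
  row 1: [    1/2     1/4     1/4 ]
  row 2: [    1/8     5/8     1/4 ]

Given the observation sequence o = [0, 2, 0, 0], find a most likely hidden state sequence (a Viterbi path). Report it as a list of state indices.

path = [1, 2, 1, 1]

t=0: δ = [3.125e-02, 3.750e-01, 1.562e-02]  (obs o_0=0)
t=1: δ = [3.516e-02, 2.344e-02, 4.688e-02]  ψ = [1, 1, 1]  (obs o_1=2)
t=2: δ = [4.395e-03, 5.859e-03, 2.197e-03]  ψ = [0, 2, 2]  (obs o_2=0)
t=3: δ = [5.493e-04, 7.324e-04, 3.662e-04]  ψ = [0, 1, 1]  (obs o_3=0)
backtrack: best end state = 1; path = [1, 2, 1, 1]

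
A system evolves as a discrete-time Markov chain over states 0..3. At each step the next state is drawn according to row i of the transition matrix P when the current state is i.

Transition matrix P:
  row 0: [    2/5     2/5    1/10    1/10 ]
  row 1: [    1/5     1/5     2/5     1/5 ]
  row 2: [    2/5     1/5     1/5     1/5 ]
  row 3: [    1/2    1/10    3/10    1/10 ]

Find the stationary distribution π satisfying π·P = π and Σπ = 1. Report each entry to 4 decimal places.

π = [0.3633, 0.2578, 0.2301, 0.1488]

Balance equations π_j = Σ_i π_i·P[i][j]:
  π_0 = 2/5·π_0 + 1/5·π_1 + 2/5·π_2 + 1/2·π_3
  π_1 = 2/5·π_0 + 1/5·π_1 + 1/5·π_2 + 1/10·π_3
  π_2 = 1/10·π_0 + 2/5·π_1 + 1/5·π_2 + 3/10·π_3
  normalize: π_0 + π_1 + π_2 + π_3 = 1
Solving the linear system gives exactly π = [105/289, 149/578, 133/578, 43/289].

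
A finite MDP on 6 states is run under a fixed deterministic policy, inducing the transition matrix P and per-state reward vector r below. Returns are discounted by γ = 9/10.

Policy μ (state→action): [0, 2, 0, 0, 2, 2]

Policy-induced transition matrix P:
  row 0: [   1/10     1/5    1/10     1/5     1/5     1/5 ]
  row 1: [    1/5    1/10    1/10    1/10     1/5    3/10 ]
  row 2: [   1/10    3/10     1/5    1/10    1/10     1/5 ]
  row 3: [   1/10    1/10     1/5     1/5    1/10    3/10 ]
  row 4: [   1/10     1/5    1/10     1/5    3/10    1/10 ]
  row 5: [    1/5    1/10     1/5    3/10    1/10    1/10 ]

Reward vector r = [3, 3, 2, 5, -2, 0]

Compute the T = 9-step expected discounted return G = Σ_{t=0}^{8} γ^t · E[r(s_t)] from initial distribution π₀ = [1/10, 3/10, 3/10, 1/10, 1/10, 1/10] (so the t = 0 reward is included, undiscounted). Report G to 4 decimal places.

G = 11.2957

t=0: π = [0.1000, 0.3000, 0.3000, 0.1000, 0.1000, 0.1000], E[r] = 2.1000, γ^t·E[r] = 2.100000, running G = 2.100000
t=1: π = [0.1400, 0.1800, 0.1500, 0.1500, 0.1600, 0.2200], E[r] = 1.6900, γ^t·E[r] = 1.521000, running G = 3.621000
t=2: π = [0.1400, 0.1600, 0.1520, 0.1890, 0.1640, 0.1950], E[r] = 1.8210, γ^t·E[r] = 1.475010, running G = 5.096010
t=3: π = [0.1355, 0.1608, 0.1536, 0.1883, 0.1628, 0.1990], E[r] = 1.8120, γ^t·E[r] = 1.320948, running G = 6.416958
t=4: π = [0.1360, 0.1606, 0.1541, 0.1885, 0.1622, 0.1987], E[r] = 1.8157, γ^t·E[r] = 1.191274, running G = 7.608232
t=5: π = [0.1359, 0.1606, 0.1541, 0.1884, 0.1621, 0.1988], E[r] = 1.8158, γ^t·E[r] = 1.072216, running G = 8.680449
t=6: π = [0.1359, 0.1606, 0.1541, 0.1884, 0.1621, 0.1988], E[r] = 1.8159, γ^t·E[r] = 0.965022, running G = 9.645471
t=7: π = [0.1359, 0.1606, 0.1541, 0.1884, 0.1621, 0.1988], E[r] = 1.8159, γ^t·E[r] = 0.868526, running G = 10.513996
t=8: π = [0.1359, 0.1606, 0.1541, 0.1884, 0.1621, 0.1988], E[r] = 1.8159, γ^t·E[r] = 0.781673, running G = 11.295670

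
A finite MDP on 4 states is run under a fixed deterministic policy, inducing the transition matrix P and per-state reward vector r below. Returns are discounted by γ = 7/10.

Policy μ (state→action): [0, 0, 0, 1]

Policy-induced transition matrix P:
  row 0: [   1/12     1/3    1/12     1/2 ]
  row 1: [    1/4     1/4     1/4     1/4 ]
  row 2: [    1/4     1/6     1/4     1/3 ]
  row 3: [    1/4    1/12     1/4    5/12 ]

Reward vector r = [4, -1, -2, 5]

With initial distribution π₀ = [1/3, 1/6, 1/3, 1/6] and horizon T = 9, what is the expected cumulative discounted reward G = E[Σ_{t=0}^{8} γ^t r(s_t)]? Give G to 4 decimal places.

G = 6.0535

t=0: π = [0.3333, 0.1667, 0.3333, 0.1667], E[r] = 1.3333, γ^t·E[r] = 1.333333, running G = 1.333333
t=1: π = [0.1944, 0.2222, 0.1944, 0.3889], E[r] = 2.1111, γ^t·E[r] = 1.477778, running G = 2.811111
t=2: π = [0.2176, 0.1852, 0.2176, 0.3796], E[r] = 2.1481, γ^t·E[r] = 1.052593, running G = 3.863704
t=3: π = [0.2137, 0.1867, 0.2137, 0.3858], E[r] = 2.1698, γ^t·E[r] = 0.744225, running G = 4.607929
t=4: π = [0.2144, 0.1857, 0.2144, 0.3855], E[r] = 2.1708, γ^t·E[r] = 0.521205, running G = 5.129134
t=5: π = [0.2143, 0.1857, 0.2143, 0.3857], E[r] = 2.1714, γ^t·E[r] = 0.364944, running G = 5.494078
t=6: π = [0.2143, 0.1857, 0.2143, 0.3857], E[r] = 2.1714, γ^t·E[r] = 0.255464, running G = 5.749542
t=7: π = [0.2143, 0.1857, 0.2143, 0.3857], E[r] = 2.1714, γ^t·E[r] = 0.178826, running G = 5.928369
t=8: π = [0.2143, 0.1857, 0.2143, 0.3857], E[r] = 2.1714, γ^t·E[r] = 0.125179, running G = 6.053547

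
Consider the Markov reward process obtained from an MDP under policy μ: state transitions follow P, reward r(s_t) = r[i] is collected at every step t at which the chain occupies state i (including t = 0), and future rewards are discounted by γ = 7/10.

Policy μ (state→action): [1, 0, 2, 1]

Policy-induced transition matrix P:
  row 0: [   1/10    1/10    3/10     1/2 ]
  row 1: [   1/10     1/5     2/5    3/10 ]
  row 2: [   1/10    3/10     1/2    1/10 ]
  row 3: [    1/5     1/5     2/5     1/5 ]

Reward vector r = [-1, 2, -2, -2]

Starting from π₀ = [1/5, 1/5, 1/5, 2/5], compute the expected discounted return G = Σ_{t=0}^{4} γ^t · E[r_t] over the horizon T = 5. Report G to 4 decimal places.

t=0: π = [0.2000, 0.2000, 0.2000, 0.4000], E[r] = -1.0000, γ^t·E[r] = -1.000000, running G = -1.000000
t=1: π = [0.1400, 0.2000, 0.4000, 0.2600], E[r] = -1.0600, γ^t·E[r] = -0.742000, running G = -1.742000
t=2: π = [0.1260, 0.2260, 0.4260, 0.2220], E[r] = -0.9700, γ^t·E[r] = -0.475300, running G = -2.217300
t=3: π = [0.1222, 0.2300, 0.4300, 0.2178], E[r] = -0.9578, γ^t·E[r] = -0.328525, running G = -2.545825
t=4: π = [0.1218, 0.2308, 0.4308, 0.2167], E[r] = -0.9551, γ^t·E[r] = -0.229320, running G = -2.775145

G = -2.7751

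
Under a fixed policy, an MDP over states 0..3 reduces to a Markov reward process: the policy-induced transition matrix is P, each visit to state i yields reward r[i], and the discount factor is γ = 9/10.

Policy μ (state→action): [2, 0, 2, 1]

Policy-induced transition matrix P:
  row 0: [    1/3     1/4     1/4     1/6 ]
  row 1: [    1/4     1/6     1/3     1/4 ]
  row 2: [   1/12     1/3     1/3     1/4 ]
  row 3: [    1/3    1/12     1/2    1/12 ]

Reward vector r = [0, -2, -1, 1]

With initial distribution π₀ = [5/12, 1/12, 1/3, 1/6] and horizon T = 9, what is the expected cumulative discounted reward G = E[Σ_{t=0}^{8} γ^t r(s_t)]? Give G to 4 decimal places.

G = -3.4404

t=0: π = [0.4167, 0.0833, 0.3333, 0.1667], E[r] = -0.3333, γ^t·E[r] = -0.333333, running G = -0.333333
t=1: π = [0.2431, 0.2431, 0.3264, 0.1875], E[r] = -0.6250, γ^t·E[r] = -0.562500, running G = -0.895833
t=2: π = [0.2315, 0.2257, 0.3443, 0.1985], E[r] = -0.5972, γ^t·E[r] = -0.483750, running G = -1.379583
t=3: π = [0.2284, 0.2268, 0.3471, 0.1976], E[r] = -0.6031, γ^t·E[r] = -0.439664, running G = -1.819247
t=4: π = [0.2277, 0.2271, 0.3472, 0.1980], E[r] = -0.6034, γ^t·E[r] = -0.395882, running G = -2.215130
t=5: π = [0.2276, 0.2270, 0.3474, 0.1980], E[r] = -0.6034, γ^t·E[r] = -0.356277, running G = -2.571406
t=6: π = [0.2276, 0.2270, 0.3474, 0.1980], E[r] = -0.6034, γ^t·E[r] = -0.320668, running G = -2.892074
t=7: π = [0.2276, 0.2270, 0.3474, 0.1980], E[r] = -0.6034, γ^t·E[r] = -0.288600, running G = -3.180674
t=8: π = [0.2276, 0.2270, 0.3474, 0.1980], E[r] = -0.6034, γ^t·E[r] = -0.259740, running G = -3.440414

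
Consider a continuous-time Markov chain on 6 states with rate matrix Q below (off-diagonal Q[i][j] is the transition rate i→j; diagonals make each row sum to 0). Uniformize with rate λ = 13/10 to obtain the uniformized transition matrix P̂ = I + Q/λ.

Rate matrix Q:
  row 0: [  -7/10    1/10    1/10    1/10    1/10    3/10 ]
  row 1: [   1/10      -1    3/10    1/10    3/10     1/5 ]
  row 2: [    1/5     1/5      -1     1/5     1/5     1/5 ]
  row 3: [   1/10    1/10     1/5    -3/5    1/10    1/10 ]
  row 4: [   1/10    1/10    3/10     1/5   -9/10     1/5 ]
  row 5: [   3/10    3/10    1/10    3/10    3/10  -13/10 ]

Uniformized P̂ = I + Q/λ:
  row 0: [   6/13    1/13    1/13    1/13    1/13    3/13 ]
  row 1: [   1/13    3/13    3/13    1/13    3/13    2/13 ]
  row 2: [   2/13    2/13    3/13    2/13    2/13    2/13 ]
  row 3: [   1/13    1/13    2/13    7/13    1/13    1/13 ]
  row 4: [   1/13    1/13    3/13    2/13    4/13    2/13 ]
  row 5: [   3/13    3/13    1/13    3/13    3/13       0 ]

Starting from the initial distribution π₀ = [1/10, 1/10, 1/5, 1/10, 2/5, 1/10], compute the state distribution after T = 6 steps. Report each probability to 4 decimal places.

t=0: π = [0.1000, 0.1000, 0.2000, 0.1000, 0.4000, 0.1000]
t=1: π = [0.1462, 0.1231, 0.1923, 0.1846, 0.2154, 0.1385]
t=2: π = [0.1692, 0.1320, 0.1728, 0.2148, 0.1817, 0.1296]
t=3: π = [0.1752, 0.1305, 0.1683, 0.2233, 0.1724, 0.1304]
t=4: π = [0.1773, 0.1300, 0.1666, 0.2262, 0.1698, 0.1301]
t=5: π = [0.1780, 0.1298, 0.1661, 0.2272, 0.1689, 0.1301]
t=6: π = [0.1782, 0.1297, 0.1659, 0.2276, 0.1687, 0.1300]

π = [0.1782, 0.1297, 0.1659, 0.2276, 0.1687, 0.1300]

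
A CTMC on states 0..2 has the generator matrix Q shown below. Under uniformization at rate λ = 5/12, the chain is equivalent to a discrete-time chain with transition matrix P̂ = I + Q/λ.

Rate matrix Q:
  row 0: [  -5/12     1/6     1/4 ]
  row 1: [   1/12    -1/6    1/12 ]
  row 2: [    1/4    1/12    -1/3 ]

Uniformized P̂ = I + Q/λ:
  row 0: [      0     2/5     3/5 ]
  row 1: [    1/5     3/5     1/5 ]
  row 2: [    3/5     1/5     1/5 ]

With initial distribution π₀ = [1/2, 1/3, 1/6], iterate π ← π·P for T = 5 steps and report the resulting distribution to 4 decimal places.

π = [0.2618, 0.4246, 0.3136]

t=0: π = [0.5000, 0.3333, 0.1667]
t=1: π = [0.1667, 0.4333, 0.4000]
t=2: π = [0.3267, 0.4067, 0.2667]
t=3: π = [0.2413, 0.4280, 0.3307]
t=4: π = [0.2840, 0.4195, 0.2965]
t=5: π = [0.2618, 0.4246, 0.3136]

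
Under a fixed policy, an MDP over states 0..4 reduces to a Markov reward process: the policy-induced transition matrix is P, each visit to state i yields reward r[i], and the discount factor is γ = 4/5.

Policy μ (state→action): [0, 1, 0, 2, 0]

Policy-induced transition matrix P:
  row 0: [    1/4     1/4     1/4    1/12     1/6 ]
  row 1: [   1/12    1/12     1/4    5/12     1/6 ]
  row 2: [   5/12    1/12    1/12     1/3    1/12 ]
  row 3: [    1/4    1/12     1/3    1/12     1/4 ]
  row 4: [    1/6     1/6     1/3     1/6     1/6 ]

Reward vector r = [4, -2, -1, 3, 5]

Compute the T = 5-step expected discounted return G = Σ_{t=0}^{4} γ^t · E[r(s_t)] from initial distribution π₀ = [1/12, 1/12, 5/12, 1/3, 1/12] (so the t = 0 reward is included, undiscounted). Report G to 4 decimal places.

G = 5.9270

t=0: π = [0.0833, 0.0833, 0.4167, 0.3333, 0.0833], E[r] = 1.1667, γ^t·E[r] = 1.166667, running G = 1.166667
t=1: π = [0.2986, 0.1042, 0.2153, 0.2222, 0.1597], E[r] = 2.2361, γ^t·E[r] = 1.788889, running G = 2.955556
t=2: π = [0.2552, 0.1464, 0.2459, 0.1852, 0.1672], E[r] = 1.8738, γ^t·E[r] = 1.199259, running G = 4.154815
t=3: π = [0.2527, 0.1398, 0.2384, 0.2076, 0.1616], E[r] = 1.9233, γ^t·E[r] = 0.984741, running G = 5.139556
t=4: π = [0.2530, 0.1389, 0.2410, 0.2030, 0.1641], E[r] = 1.9225, γ^t·E[r] = 0.787447, running G = 5.927002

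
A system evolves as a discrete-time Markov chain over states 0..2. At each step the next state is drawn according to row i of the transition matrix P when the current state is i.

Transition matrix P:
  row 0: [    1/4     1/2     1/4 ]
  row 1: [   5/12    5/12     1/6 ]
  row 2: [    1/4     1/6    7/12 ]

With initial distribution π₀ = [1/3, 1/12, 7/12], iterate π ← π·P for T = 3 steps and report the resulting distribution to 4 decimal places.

t=0: π = [0.3333, 0.0833, 0.5833]
t=1: π = [0.2639, 0.2986, 0.4375]
t=2: π = [0.2998, 0.3293, 0.3709]
t=3: π = [0.3049, 0.3489, 0.3462]

π = [0.3049, 0.3489, 0.3462]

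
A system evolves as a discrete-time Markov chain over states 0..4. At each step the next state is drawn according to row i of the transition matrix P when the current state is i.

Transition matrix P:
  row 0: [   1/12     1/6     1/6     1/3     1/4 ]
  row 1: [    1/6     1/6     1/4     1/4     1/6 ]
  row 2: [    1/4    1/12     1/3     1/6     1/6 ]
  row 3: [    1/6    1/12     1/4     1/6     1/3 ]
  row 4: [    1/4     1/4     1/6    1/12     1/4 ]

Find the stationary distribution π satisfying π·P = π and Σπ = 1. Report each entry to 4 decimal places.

Balance equations π_j = Σ_i π_i·P[i][j]:
  π_0 = 1/12·π_0 + 1/6·π_1 + 1/4·π_2 + 1/6·π_3 + 1/4·π_4
  π_1 = 1/6·π_0 + 1/6·π_1 + 1/12·π_2 + 1/12·π_3 + 1/4·π_4
  π_2 = 1/6·π_0 + 1/4·π_1 + 1/3·π_2 + 1/4·π_3 + 1/6·π_4
  π_3 = 1/3·π_0 + 1/4·π_1 + 1/6·π_2 + 1/6·π_3 + 1/12·π_4
  normalize: π_0 + π_1 + π_2 + π_3 + π_4 = 1
Solving the linear system gives exactly π = [797/4198, 3163/20990, 2458/10495, 4017/20990, 4909/20990].

π = [0.1899, 0.1507, 0.2342, 0.1914, 0.2339]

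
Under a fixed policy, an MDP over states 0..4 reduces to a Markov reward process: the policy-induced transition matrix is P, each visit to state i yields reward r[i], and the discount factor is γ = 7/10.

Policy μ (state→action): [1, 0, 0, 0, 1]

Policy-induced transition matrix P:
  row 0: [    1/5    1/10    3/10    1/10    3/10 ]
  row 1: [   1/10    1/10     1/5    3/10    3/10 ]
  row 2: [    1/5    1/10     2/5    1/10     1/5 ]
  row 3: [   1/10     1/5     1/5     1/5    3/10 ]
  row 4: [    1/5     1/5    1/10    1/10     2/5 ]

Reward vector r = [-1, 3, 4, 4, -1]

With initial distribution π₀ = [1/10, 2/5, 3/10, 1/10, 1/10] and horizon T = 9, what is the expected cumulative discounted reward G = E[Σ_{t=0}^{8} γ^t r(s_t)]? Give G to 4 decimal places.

t=0: π = [0.1000, 0.4000, 0.3000, 0.1000, 0.1000], E[r] = 2.6000, γ^t·E[r] = 2.600000, running G = 2.600000
t=1: π = [0.1500, 0.1200, 0.2600, 0.1900, 0.2800], E[r] = 1.7300, γ^t·E[r] = 1.211000, running G = 3.811000
t=2: π = [0.1690, 0.1470, 0.2390, 0.1430, 0.3020], E[r] = 1.4980, γ^t·E[r] = 0.734020, running G = 4.545020
t=3: π = [0.1710, 0.1445, 0.2345, 0.1437, 0.3063], E[r] = 1.4690, γ^t·E[r] = 0.503867, running G = 5.048887
t=4: π = [0.1712, 0.1450, 0.2334, 0.1433, 0.3072], E[r] = 1.4632, γ^t·E[r] = 0.351314, running G = 5.400201
t=5: π = [0.1712, 0.1450, 0.2331, 0.1433, 0.3074], E[r] = 1.4622, γ^t·E[r] = 0.245749, running G = 5.645951
t=6: π = [0.1712, 0.1451, 0.2330, 0.1433, 0.3074], E[r] = 1.4620, γ^t·E[r] = 0.171998, running G = 5.817949
t=7: π = [0.1712, 0.1451, 0.2330, 0.1433, 0.3074], E[r] = 1.4619, γ^t·E[r] = 0.120395, running G = 5.938344
t=8: π = [0.1712, 0.1451, 0.2330, 0.1434, 0.3074], E[r] = 1.4619, γ^t·E[r] = 0.084275, running G = 6.022619

G = 6.0226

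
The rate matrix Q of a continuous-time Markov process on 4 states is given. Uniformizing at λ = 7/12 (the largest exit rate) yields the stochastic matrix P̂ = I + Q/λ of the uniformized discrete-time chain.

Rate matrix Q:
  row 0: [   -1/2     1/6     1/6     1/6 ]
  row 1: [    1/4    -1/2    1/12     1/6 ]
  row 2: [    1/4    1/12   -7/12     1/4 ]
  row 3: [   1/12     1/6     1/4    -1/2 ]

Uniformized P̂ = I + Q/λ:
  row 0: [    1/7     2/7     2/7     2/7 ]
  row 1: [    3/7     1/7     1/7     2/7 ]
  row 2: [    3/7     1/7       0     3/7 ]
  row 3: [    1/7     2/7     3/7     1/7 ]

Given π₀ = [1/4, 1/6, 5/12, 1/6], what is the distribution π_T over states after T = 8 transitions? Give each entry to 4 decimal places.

π = [0.2713, 0.2215, 0.2287, 0.2785]

t=0: π = [0.2500, 0.1667, 0.4167, 0.1667]
t=1: π = [0.3095, 0.2024, 0.1667, 0.3214]
t=2: π = [0.2483, 0.2330, 0.2551, 0.2636]
t=3: π = [0.2823, 0.2160, 0.2172, 0.2845]
t=4: π = [0.2666, 0.2238, 0.2334, 0.2761]
t=5: π = [0.2735, 0.2204, 0.2265, 0.2796]
t=6: π = [0.2705, 0.2219, 0.2295, 0.2781]
t=7: π = [0.2718, 0.2212, 0.2282, 0.2788]
t=8: π = [0.2713, 0.2215, 0.2287, 0.2785]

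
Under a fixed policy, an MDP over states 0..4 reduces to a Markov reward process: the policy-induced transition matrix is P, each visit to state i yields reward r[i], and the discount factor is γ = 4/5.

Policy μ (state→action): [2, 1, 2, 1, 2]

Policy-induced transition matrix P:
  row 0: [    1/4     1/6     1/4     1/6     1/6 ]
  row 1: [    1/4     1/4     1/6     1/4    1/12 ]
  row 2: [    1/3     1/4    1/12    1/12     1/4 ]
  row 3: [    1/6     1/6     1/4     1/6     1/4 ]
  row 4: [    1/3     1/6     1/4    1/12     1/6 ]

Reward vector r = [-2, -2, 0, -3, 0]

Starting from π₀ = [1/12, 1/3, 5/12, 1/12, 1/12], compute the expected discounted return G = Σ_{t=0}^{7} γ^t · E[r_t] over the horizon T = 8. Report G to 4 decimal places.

G = -5.5663

t=0: π = [0.0833, 0.3333, 0.4167, 0.0833, 0.0833], E[r] = -1.0833, γ^t·E[r] = -1.083333, running G = -1.083333
t=1: π = [0.2847, 0.2292, 0.1528, 0.1528, 0.1806], E[r] = -1.4861, γ^t·E[r] = -1.188889, running G = -2.272222
t=2: π = [0.2650, 0.1985, 0.2054, 0.1580, 0.1730], E[r] = -1.4010, γ^t·E[r] = -0.896667, running G = -3.168889
t=3: π = [0.2684, 0.2003, 0.1992, 0.1517, 0.1804], E[r] = -1.3924, γ^t·E[r] = -0.712914, running G = -3.881802
t=4: π = [0.2690, 0.2000, 0.2001, 0.1517, 0.1792], E[r] = -1.3931, γ^t·E[r] = -0.570611, running G = -4.452413
t=5: π = [0.2690, 0.2000, 0.2000, 0.1517, 0.1793], E[r] = -1.3931, γ^t·E[r] = -0.456492, running G = -4.908906
t=6: π = [0.2690, 0.2000, 0.2000, 0.1517, 0.1793], E[r] = -1.3931, γ^t·E[r] = -0.365194, running G = -5.274099
t=7: π = [0.2690, 0.2000, 0.2000, 0.1517, 0.1793], E[r] = -1.3931, γ^t·E[r] = -0.292155, running G = -5.566254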